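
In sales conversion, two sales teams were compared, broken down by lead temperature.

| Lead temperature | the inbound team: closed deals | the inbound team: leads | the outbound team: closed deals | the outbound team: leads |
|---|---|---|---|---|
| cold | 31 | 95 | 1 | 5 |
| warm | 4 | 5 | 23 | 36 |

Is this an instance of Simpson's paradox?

Yes

Cold: the inbound team 31/95 = 32.6%, the outbound team 1/5 = 20.0% → the inbound team
Warm: the inbound team 4/5 = 80.0%, the outbound team 23/36 = 63.9% → the inbound team
Overall: the inbound team 35/100 = 35.0%, the outbound team 24/41 = 58.5% → the outbound team
The inbound team wins each lead group but the outbound team wins overall — the comparison reverses. The inbound team's leads skew toward cold, which has a lower base rate.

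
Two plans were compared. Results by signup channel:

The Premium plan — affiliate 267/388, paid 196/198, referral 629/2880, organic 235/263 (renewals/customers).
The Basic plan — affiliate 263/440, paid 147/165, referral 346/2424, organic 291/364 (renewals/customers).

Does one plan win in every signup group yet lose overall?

Affiliate: the Premium plan 267/388 = 68.8%, the Basic plan 263/440 = 59.8% → the Premium plan
Paid: the Premium plan 196/198 = 99.0%, the Basic plan 147/165 = 89.1% → the Premium plan
Referral: the Premium plan 629/2880 = 21.8%, the Basic plan 346/2424 = 14.3% → the Premium plan
Organic: the Premium plan 235/263 = 89.4%, the Basic plan 291/364 = 79.9% → the Premium plan
Overall: the Premium plan 1327/3729 = 35.6%, the Basic plan 1047/3393 = 30.9% → the Premium plan
The Premium plan wins overall and in every signup group — no reversal.

No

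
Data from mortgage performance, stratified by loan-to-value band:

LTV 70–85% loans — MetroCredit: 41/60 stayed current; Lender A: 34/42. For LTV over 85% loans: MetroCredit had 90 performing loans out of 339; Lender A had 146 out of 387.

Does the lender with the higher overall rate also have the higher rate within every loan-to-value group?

LTV 70–85%: MetroCredit 41/60 = 68.3%, Lender A 34/42 = 81.0% → Lender A
LTV over 85%: MetroCredit 90/339 = 26.5%, Lender A 146/387 = 37.7% → Lender A
Overall: MetroCredit 131/399 = 32.8%, Lender A 180/429 = 42.0% → Lender A
Lender A wins overall and in every loan-to-value group — no reversal.

Yes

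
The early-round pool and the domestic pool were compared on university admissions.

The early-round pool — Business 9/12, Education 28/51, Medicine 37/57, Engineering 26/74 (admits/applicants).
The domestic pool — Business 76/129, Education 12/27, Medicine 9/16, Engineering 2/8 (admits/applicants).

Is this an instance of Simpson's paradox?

Yes

Business: the early-round pool 9/12 = 75.0%, the domestic pool 76/129 = 58.9% → the early-round pool
Education: the early-round pool 28/51 = 54.9%, the domestic pool 12/27 = 44.4% → the early-round pool
Medicine: the early-round pool 37/57 = 64.9%, the domestic pool 9/16 = 56.2% → the early-round pool
Engineering: the early-round pool 26/74 = 35.1%, the domestic pool 2/8 = 25.0% → the early-round pool
Overall: the early-round pool 100/194 = 51.5%, the domestic pool 99/180 = 55.0% → the domestic pool
The early-round pool wins each department group but the domestic pool wins overall — the comparison reverses. The early-round pool's applicants skew toward Engineering, which has a lower base rate.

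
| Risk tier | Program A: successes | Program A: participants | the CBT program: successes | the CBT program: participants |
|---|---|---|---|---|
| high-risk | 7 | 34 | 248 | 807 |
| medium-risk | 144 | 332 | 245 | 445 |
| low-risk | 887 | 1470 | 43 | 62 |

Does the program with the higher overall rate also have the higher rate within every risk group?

High-risk: Program A 7/34 = 20.6%, the CBT program 248/807 = 30.7% → the CBT program
Medium-risk: Program A 144/332 = 43.4%, the CBT program 245/445 = 55.1% → the CBT program
Low-risk: Program A 887/1470 = 60.3%, the CBT program 43/62 = 69.4% → the CBT program
Overall: Program A 1038/1836 = 56.5%, the CBT program 536/1314 = 40.8% → Program A
The CBT program wins each risk group but Program A wins overall — the comparison reverses. The CBT program's participants skew toward high-risk, which has a lower base rate.

No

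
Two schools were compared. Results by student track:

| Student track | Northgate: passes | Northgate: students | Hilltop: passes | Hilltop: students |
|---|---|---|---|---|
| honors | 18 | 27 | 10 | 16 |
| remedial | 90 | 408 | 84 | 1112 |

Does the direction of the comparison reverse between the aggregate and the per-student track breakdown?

No

Honors: Northgate 18/27 = 66.7%, Hilltop 10/16 = 62.5% → Northgate
Remedial: Northgate 90/408 = 22.1%, Hilltop 84/1112 = 7.6% → Northgate
Overall: Northgate 108/435 = 24.8%, Hilltop 94/1128 = 8.3% → Northgate
Northgate wins overall and in every student group — no reversal.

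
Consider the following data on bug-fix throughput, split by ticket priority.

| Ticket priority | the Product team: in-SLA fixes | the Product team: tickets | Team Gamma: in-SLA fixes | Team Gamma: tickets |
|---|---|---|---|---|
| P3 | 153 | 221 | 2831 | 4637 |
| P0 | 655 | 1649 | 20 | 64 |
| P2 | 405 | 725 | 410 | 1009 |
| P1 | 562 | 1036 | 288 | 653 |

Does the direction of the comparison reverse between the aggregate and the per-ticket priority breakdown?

P3: the Product team 153/221 = 69.2%, Team Gamma 2831/4637 = 61.1% → the Product team
P0: the Product team 655/1649 = 39.7%, Team Gamma 20/64 = 31.2% → the Product team
P2: the Product team 405/725 = 55.9%, Team Gamma 410/1009 = 40.6% → the Product team
P1: the Product team 562/1036 = 54.2%, Team Gamma 288/653 = 44.1% → the Product team
Overall: the Product team 1775/3631 = 48.9%, Team Gamma 3549/6363 = 55.8% → Team Gamma
The Product team wins each ticket group but Team Gamma wins overall — the comparison reverses. The Product team's tickets skew toward P0, which has a lower base rate.

Yes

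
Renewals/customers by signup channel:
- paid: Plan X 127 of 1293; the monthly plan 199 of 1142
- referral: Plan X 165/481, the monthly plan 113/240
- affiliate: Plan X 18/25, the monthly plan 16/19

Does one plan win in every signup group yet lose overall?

Paid: Plan X 127/1293 = 9.8%, the monthly plan 199/1142 = 17.4% → the monthly plan
Referral: Plan X 165/481 = 34.3%, the monthly plan 113/240 = 47.1% → the monthly plan
Affiliate: Plan X 18/25 = 72.0%, the monthly plan 16/19 = 84.2% → the monthly plan
Overall: Plan X 310/1799 = 17.2%, the monthly plan 328/1401 = 23.4% → the monthly plan
The monthly plan wins overall and in every signup group — no reversal.

No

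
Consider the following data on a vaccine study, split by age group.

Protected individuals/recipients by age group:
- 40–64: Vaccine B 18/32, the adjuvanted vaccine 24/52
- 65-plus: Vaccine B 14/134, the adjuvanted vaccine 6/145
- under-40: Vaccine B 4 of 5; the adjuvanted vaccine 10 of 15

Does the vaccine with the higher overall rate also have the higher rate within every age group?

Yes

40–64: Vaccine B 18/32 = 56.2%, the adjuvanted vaccine 24/52 = 46.2% → Vaccine B
65-plus: Vaccine B 14/134 = 10.4%, the adjuvanted vaccine 6/145 = 4.1% → Vaccine B
Under-40: Vaccine B 4/5 = 80.0%, the adjuvanted vaccine 10/15 = 66.7% → Vaccine B
Overall: Vaccine B 36/171 = 21.1%, the adjuvanted vaccine 40/212 = 18.9% → Vaccine B
Vaccine B wins overall and in every age group — no reversal.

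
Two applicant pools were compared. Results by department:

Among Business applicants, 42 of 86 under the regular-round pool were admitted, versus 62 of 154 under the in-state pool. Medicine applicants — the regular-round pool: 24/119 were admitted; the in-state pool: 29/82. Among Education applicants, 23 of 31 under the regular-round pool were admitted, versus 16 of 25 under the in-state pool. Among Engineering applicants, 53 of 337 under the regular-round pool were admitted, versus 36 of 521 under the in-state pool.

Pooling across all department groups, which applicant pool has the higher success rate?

Business: the regular-round pool 42/86 = 48.8%, the in-state pool 62/154 = 40.3% → the regular-round pool
Medicine: the regular-round pool 24/119 = 20.2%, the in-state pool 29/82 = 35.4% → the in-state pool
Education: the regular-round pool 23/31 = 74.2%, the in-state pool 16/25 = 64.0% → the regular-round pool
Engineering: the regular-round pool 53/337 = 15.7%, the in-state pool 36/521 = 6.9% → the regular-round pool
Overall: the regular-round pool 142/573 = 24.8%, the in-state pool 143/782 = 18.3% → the regular-round pool
(Neither sweeps every department group, but the regular-round pool has the higher pooled rate.)

the regular-round pool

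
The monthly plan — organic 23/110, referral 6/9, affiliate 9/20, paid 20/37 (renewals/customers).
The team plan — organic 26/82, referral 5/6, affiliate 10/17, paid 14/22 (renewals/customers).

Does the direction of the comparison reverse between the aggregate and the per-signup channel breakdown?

Organic: the monthly plan 23/110 = 20.9%, the team plan 26/82 = 31.7% → the team plan
Referral: the monthly plan 6/9 = 66.7%, the team plan 5/6 = 83.3% → the team plan
Affiliate: the monthly plan 9/20 = 45.0%, the team plan 10/17 = 58.8% → the team plan
Paid: the monthly plan 20/37 = 54.1%, the team plan 14/22 = 63.6% → the team plan
Overall: the monthly plan 58/176 = 33.0%, the team plan 55/127 = 43.3% → the team plan
The team plan wins overall and in every signup group — no reversal.

No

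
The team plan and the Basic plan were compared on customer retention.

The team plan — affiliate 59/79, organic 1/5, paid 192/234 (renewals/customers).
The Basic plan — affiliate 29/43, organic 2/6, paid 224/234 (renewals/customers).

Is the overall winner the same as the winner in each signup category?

Affiliate: the team plan 59/79 = 74.7%, the Basic plan 29/43 = 67.4% → the team plan
Organic: the team plan 1/5 = 20.0%, the Basic plan 2/6 = 33.3% → the Basic plan
Paid: the team plan 192/234 = 82.1%, the Basic plan 224/234 = 95.7% → the Basic plan
Overall: the team plan 252/318 = 79.2%, the Basic plan 255/283 = 90.1% → the Basic plan
Neither sweeps: the team plan wins 1 of 3 groups, the Basic plan wins 2. The Basic plan wins overall but not every group — no Simpson reversal.

No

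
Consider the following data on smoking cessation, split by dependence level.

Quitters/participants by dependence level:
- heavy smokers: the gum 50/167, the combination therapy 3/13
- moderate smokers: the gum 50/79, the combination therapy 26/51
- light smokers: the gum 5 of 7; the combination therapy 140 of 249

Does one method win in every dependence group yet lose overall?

Heavy smokers: the gum 50/167 = 29.9%, the combination therapy 3/13 = 23.1% → the gum
Moderate smokers: the gum 50/79 = 63.3%, the combination therapy 26/51 = 51.0% → the gum
Light smokers: the gum 5/7 = 71.4%, the combination therapy 140/249 = 56.2% → the gum
Overall: the gum 105/253 = 41.5%, the combination therapy 169/313 = 54.0% → the combination therapy
The gum wins each dependence group but the combination therapy wins overall — the comparison reverses. The gum's participants skew toward heavy smokers, which has a lower base rate.

Yes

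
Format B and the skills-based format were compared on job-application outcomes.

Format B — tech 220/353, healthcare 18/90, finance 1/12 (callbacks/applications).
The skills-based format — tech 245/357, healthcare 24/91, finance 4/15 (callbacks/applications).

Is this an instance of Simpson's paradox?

Tech: Format B 220/353 = 62.3%, the skills-based format 245/357 = 68.6% → the skills-based format
Healthcare: Format B 18/90 = 20.0%, the skills-based format 24/91 = 26.4% → the skills-based format
Finance: Format B 1/12 = 8.3%, the skills-based format 4/15 = 26.7% → the skills-based format
Overall: Format B 239/455 = 52.5%, the skills-based format 273/463 = 59.0% → the skills-based format
The skills-based format wins overall and in every industry group — no reversal.

No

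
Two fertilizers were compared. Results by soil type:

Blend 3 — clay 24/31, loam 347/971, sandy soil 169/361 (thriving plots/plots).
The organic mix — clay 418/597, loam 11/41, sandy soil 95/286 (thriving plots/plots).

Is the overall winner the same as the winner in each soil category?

No

Clay: Blend 3 24/31 = 77.4%, the organic mix 418/597 = 70.0% → Blend 3
Loam: Blend 3 347/971 = 35.7%, the organic mix 11/41 = 26.8% → Blend 3
Sandy soil: Blend 3 169/361 = 46.8%, the organic mix 95/286 = 33.2% → Blend 3
Overall: Blend 3 540/1363 = 39.6%, the organic mix 524/924 = 56.7% → the organic mix
Blend 3 wins each soil group but the organic mix wins overall — the comparison reverses. Blend 3's plots skew toward loam, which has a lower base rate.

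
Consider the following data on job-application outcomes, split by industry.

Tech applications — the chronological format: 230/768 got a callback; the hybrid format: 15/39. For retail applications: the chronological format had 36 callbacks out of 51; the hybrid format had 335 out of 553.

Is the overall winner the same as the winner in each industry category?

No

Tech: the chronological format 230/768 = 29.9%, the hybrid format 15/39 = 38.5% → the hybrid format
Retail: the chronological format 36/51 = 70.6%, the hybrid format 335/553 = 60.6% → the chronological format
Overall: the chronological format 266/819 = 32.5%, the hybrid format 350/592 = 59.1% → the hybrid format
Neither sweeps: the chronological format wins 1 of 2 groups, the hybrid format wins 1. The hybrid format wins overall but not every group — no Simpson reversal.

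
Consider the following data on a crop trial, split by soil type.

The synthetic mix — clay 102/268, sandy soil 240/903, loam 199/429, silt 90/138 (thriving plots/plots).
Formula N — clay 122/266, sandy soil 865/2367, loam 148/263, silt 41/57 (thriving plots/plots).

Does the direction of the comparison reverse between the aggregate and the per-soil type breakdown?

Clay: the synthetic mix 102/268 = 38.1%, Formula N 122/266 = 45.9% → Formula N
Sandy soil: the synthetic mix 240/903 = 26.6%, Formula N 865/2367 = 36.5% → Formula N
Loam: the synthetic mix 199/429 = 46.4%, Formula N 148/263 = 56.3% → Formula N
Silt: the synthetic mix 90/138 = 65.2%, Formula N 41/57 = 71.9% → Formula N
Overall: the synthetic mix 631/1738 = 36.3%, Formula N 1176/2953 = 39.8% → Formula N
Formula N wins overall and in every soil group — no reversal.

No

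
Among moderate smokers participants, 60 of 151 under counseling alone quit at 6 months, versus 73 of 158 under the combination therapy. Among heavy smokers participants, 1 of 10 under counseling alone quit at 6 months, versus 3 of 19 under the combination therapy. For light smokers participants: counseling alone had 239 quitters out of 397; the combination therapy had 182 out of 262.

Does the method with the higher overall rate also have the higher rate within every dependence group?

Moderate smokers: counseling alone 60/151 = 39.7%, the combination therapy 73/158 = 46.2% → the combination therapy
Heavy smokers: counseling alone 1/10 = 10.0%, the combination therapy 3/19 = 15.8% → the combination therapy
Light smokers: counseling alone 239/397 = 60.2%, the combination therapy 182/262 = 69.5% → the combination therapy
Overall: counseling alone 300/558 = 53.8%, the combination therapy 258/439 = 58.8% → the combination therapy
The combination therapy wins overall and in every dependence group — no reversal.

Yes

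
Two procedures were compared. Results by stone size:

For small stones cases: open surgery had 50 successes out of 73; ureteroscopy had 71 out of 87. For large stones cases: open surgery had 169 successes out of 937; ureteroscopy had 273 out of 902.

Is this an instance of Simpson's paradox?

Small stones: open surgery 50/73 = 68.5%, ureteroscopy 71/87 = 81.6% → ureteroscopy
Large stones: open surgery 169/937 = 18.0%, ureteroscopy 273/902 = 30.3% → ureteroscopy
Overall: open surgery 219/1010 = 21.7%, ureteroscopy 344/989 = 34.8% → ureteroscopy
Ureteroscopy wins overall and in every stone group — no reversal.

No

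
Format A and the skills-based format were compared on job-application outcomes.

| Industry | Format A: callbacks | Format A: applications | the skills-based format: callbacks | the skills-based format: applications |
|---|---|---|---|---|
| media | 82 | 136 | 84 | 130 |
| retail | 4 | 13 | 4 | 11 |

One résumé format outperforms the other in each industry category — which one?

the skills-based format

Media: Format A 82/136 = 60.3%, the skills-based format 84/130 = 64.6% → the skills-based format
Retail: Format A 4/13 = 30.8%, the skills-based format 4/11 = 36.4% → the skills-based format
The skills-based format has the higher rate in both groups.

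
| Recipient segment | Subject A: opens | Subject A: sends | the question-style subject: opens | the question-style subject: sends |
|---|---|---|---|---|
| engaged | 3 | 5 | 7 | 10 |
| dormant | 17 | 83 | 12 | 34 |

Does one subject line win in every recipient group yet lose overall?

No

Engaged: Subject A 3/5 = 60.0%, the question-style subject 7/10 = 70.0% → the question-style subject
Dormant: Subject A 17/83 = 20.5%, the question-style subject 12/34 = 35.3% → the question-style subject
Overall: Subject A 20/88 = 22.7%, the question-style subject 19/44 = 43.2% → the question-style subject
The question-style subject wins overall and in every recipient group — no reversal.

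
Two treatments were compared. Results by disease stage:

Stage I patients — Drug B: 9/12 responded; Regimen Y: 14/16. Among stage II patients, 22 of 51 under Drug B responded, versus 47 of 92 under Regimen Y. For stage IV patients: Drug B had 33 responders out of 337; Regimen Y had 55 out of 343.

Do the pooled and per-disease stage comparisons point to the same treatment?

Yes

Stage I: Drug B 9/12 = 75.0%, Regimen Y 14/16 = 87.5% → Regimen Y
Stage II: Drug B 22/51 = 43.1%, Regimen Y 47/92 = 51.1% → Regimen Y
Stage IV: Drug B 33/337 = 9.8%, Regimen Y 55/343 = 16.0% → Regimen Y
Overall: Drug B 64/400 = 16.0%, Regimen Y 116/451 = 25.7% → Regimen Y
Regimen Y wins overall and in every disease group — no reversal.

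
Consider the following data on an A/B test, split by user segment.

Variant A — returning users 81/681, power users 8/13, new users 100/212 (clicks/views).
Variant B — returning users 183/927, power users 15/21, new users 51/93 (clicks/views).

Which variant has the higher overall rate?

Returning users: Variant A 81/681 = 11.9%, Variant B 183/927 = 19.7% → Variant B
Power users: Variant A 8/13 = 61.5%, Variant B 15/21 = 71.4% → Variant B
New users: Variant A 100/212 = 47.2%, Variant B 51/93 = 54.8% → Variant B
Overall: Variant A 189/906 = 20.9%, Variant B 249/1041 = 23.9% → Variant B

Variant B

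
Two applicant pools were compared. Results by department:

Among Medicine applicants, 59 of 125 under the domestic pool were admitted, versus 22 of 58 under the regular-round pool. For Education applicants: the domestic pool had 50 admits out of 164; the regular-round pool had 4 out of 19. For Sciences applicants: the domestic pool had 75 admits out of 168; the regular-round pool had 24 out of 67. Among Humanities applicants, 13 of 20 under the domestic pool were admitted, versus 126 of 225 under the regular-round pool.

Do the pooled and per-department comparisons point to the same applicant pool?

Medicine: the domestic pool 59/125 = 47.2%, the regular-round pool 22/58 = 37.9% → the domestic pool
Education: the domestic pool 50/164 = 30.5%, the regular-round pool 4/19 = 21.1% → the domestic pool
Sciences: the domestic pool 75/168 = 44.6%, the regular-round pool 24/67 = 35.8% → the domestic pool
Humanities: the domestic pool 13/20 = 65.0%, the regular-round pool 126/225 = 56.0% → the domestic pool
Overall: the domestic pool 197/477 = 41.3%, the regular-round pool 176/369 = 47.7% → the regular-round pool
The domestic pool wins each department group but the regular-round pool wins overall — the comparison reverses. The domestic pool's applicants skew toward Education, which has a lower base rate.

No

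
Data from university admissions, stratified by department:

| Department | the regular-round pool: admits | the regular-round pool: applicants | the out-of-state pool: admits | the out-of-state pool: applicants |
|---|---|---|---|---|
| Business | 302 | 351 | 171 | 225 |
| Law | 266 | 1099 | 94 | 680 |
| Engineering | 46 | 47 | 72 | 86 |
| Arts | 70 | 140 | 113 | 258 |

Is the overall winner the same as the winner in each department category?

Business: the regular-round pool 302/351 = 86.0%, the out-of-state pool 171/225 = 76.0% → the regular-round pool
Law: the regular-round pool 266/1099 = 24.2%, the out-of-state pool 94/680 = 13.8% → the regular-round pool
Engineering: the regular-round pool 46/47 = 97.9%, the out-of-state pool 72/86 = 83.7% → the regular-round pool
Arts: the regular-round pool 70/140 = 50.0%, the out-of-state pool 113/258 = 43.8% → the regular-round pool
Overall: the regular-round pool 684/1637 = 41.8%, the out-of-state pool 450/1249 = 36.0% → the regular-round pool
The regular-round pool wins overall and in every department group — no reversal.

Yes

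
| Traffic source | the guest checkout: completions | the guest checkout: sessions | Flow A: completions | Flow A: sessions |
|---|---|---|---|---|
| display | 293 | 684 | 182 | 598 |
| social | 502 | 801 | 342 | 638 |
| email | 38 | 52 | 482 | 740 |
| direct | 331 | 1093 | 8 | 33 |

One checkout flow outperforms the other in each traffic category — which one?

the guest checkout

Display: the guest checkout 293/684 = 42.8%, Flow A 182/598 = 30.4% → the guest checkout
Social: the guest checkout 502/801 = 62.7%, Flow A 342/638 = 53.6% → the guest checkout
Email: the guest checkout 38/52 = 73.1%, Flow A 482/740 = 65.1% → the guest checkout
Direct: the guest checkout 331/1093 = 30.3%, Flow A 8/33 = 24.2% → the guest checkout
The guest checkout has the higher rate in all 4 groups.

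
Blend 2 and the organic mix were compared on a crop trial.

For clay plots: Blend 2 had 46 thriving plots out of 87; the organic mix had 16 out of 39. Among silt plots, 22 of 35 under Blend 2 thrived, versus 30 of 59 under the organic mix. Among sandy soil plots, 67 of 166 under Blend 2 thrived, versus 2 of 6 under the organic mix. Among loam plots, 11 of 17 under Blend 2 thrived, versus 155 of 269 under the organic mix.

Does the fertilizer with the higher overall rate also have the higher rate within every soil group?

Clay: Blend 2 46/87 = 52.9%, the organic mix 16/39 = 41.0% → Blend 2
Silt: Blend 2 22/35 = 62.9%, the organic mix 30/59 = 50.8% → Blend 2
Sandy soil: Blend 2 67/166 = 40.4%, the organic mix 2/6 = 33.3% → Blend 2
Loam: Blend 2 11/17 = 64.7%, the organic mix 155/269 = 57.6% → Blend 2
Overall: Blend 2 146/305 = 47.9%, the organic mix 203/373 = 54.4% → the organic mix
Blend 2 wins each soil group but the organic mix wins overall — the comparison reverses. Blend 2's plots skew toward sandy soil, which has a lower base rate.

No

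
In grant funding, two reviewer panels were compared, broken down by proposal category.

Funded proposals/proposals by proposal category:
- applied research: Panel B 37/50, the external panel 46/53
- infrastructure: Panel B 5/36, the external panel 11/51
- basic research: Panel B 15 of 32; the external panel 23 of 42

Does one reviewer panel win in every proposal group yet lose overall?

Applied research: Panel B 37/50 = 74.0%, the external panel 46/53 = 86.8% → the external panel
Infrastructure: Panel B 5/36 = 13.9%, the external panel 11/51 = 21.6% → the external panel
Basic research: Panel B 15/32 = 46.9%, the external panel 23/42 = 54.8% → the external panel
Overall: Panel B 57/118 = 48.3%, the external panel 80/146 = 54.8% → the external panel
The external panel wins overall and in every proposal group — no reversal.

No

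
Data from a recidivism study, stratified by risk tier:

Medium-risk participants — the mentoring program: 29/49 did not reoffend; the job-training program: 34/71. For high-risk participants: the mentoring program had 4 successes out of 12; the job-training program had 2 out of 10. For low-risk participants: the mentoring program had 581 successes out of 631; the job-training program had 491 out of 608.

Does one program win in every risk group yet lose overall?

Medium-risk: the mentoring program 29/49 = 59.2%, the job-training program 34/71 = 47.9% → the mentoring program
High-risk: the mentoring program 4/12 = 33.3%, the job-training program 2/10 = 20.0% → the mentoring program
Low-risk: the mentoring program 581/631 = 92.1%, the job-training program 491/608 = 80.8% → the mentoring program
Overall: the mentoring program 614/692 = 88.7%, the job-training program 527/689 = 76.5% → the mentoring program
The mentoring program wins overall and in every risk group — no reversal.

No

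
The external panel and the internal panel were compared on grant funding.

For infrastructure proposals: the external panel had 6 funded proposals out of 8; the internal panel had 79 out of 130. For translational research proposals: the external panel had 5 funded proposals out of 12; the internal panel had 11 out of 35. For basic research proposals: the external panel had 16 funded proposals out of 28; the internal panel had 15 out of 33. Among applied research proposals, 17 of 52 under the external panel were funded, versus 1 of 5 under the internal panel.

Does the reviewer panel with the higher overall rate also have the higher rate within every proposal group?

No

Infrastructure: the external panel 6/8 = 75.0%, the internal panel 79/130 = 60.8% → the external panel
Translational research: the external panel 5/12 = 41.7%, the internal panel 11/35 = 31.4% → the external panel
Basic research: the external panel 16/28 = 57.1%, the internal panel 15/33 = 45.5% → the external panel
Applied research: the external panel 17/52 = 32.7%, the internal panel 1/5 = 20.0% → the external panel
Overall: the external panel 44/100 = 44.0%, the internal panel 106/203 = 52.2% → the internal panel
The external panel wins each proposal group but the internal panel wins overall — the comparison reverses. The external panel's proposals skew toward applied research, which has a lower base rate.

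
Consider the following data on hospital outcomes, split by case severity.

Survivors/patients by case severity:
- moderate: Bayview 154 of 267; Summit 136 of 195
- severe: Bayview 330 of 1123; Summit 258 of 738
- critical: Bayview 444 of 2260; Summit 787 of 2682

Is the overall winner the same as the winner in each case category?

Moderate: Bayview 154/267 = 57.7%, Summit 136/195 = 69.7% → Summit
Severe: Bayview 330/1123 = 29.4%, Summit 258/738 = 35.0% → Summit
Critical: Bayview 444/2260 = 19.6%, Summit 787/2682 = 29.3% → Summit
Overall: Bayview 928/3650 = 25.4%, Summit 1181/3615 = 32.7% → Summit
Summit wins overall and in every case group — no reversal.

Yes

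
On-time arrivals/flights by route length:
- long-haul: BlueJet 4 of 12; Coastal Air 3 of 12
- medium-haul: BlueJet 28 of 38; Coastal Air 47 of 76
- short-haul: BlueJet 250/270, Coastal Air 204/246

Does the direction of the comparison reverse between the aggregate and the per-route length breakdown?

Long-haul: BlueJet 4/12 = 33.3%, Coastal Air 3/12 = 25.0% → BlueJet
Medium-haul: BlueJet 28/38 = 73.7%, Coastal Air 47/76 = 61.8% → BlueJet
Short-haul: BlueJet 250/270 = 92.6%, Coastal Air 204/246 = 82.9% → BlueJet
Overall: BlueJet 282/320 = 88.1%, Coastal Air 254/334 = 76.0% → BlueJet
BlueJet wins overall and in every route group — no reversal.

No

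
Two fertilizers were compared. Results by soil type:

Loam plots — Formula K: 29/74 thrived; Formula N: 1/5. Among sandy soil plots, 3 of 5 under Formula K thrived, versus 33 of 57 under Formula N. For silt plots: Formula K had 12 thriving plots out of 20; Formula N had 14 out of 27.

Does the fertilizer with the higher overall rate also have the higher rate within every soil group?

No

Loam: Formula K 29/74 = 39.2%, Formula N 1/5 = 20.0% → Formula K
Sandy soil: Formula K 3/5 = 60.0%, Formula N 33/57 = 57.9% → Formula K
Silt: Formula K 12/20 = 60.0%, Formula N 14/27 = 51.9% → Formula K
Overall: Formula K 44/99 = 44.4%, Formula N 48/89 = 53.9% → Formula N
Formula K wins each soil group but Formula N wins overall — the comparison reverses. Formula K's plots skew toward loam, which has a lower base rate.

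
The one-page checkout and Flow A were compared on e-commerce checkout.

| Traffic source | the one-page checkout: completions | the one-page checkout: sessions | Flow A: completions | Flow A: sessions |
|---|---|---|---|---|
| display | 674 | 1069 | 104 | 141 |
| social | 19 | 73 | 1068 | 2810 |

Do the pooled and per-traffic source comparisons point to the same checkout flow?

Display: the one-page checkout 674/1069 = 63.0%, Flow A 104/141 = 73.8% → Flow A
Social: the one-page checkout 19/73 = 26.0%, Flow A 1068/2810 = 38.0% → Flow A
Overall: the one-page checkout 693/1142 = 60.7%, Flow A 1172/2951 = 39.7% → the one-page checkout
Flow A wins each traffic group but the one-page checkout wins overall — the comparison reverses. Flow A's sessions skew toward social, which has a lower base rate.

No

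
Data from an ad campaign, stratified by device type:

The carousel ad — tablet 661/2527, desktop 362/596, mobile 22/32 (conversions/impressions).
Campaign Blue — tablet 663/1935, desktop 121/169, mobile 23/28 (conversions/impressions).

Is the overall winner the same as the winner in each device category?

Yes

Tablet: the carousel ad 661/2527 = 26.2%, Campaign Blue 663/1935 = 34.3% → Campaign Blue
Desktop: the carousel ad 362/596 = 60.7%, Campaign Blue 121/169 = 71.6% → Campaign Blue
Mobile: the carousel ad 22/32 = 68.8%, Campaign Blue 23/28 = 82.1% → Campaign Blue
Overall: the carousel ad 1045/3155 = 33.1%, Campaign Blue 807/2132 = 37.9% → Campaign Blue
Campaign Blue wins overall and in every device group — no reversal.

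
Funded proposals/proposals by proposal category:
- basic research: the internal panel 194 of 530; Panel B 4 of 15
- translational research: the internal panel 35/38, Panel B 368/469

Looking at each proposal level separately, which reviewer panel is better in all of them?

Basic research: the internal panel 194/530 = 36.6%, Panel B 4/15 = 26.7% → the internal panel
Translational research: the internal panel 35/38 = 92.1%, Panel B 368/469 = 78.5% → the internal panel
The internal panel has the higher rate in both groups.

the internal panel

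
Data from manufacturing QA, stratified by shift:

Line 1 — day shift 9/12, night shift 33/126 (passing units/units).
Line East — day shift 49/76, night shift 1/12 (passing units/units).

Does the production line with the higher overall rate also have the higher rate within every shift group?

No

Day shift: Line 1 9/12 = 75.0%, Line East 49/76 = 64.5% → Line 1
Night shift: Line 1 33/126 = 26.2%, Line East 1/12 = 8.3% → Line 1
Overall: Line 1 42/138 = 30.4%, Line East 50/88 = 56.8% → Line East
Line 1 wins each shift group but Line East wins overall — the comparison reverses. Line 1's units skew toward night shift, which has a lower base rate.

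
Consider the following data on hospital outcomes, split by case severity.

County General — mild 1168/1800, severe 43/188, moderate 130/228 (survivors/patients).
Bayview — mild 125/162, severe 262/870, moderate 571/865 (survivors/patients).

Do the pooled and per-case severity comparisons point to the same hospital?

No

Mild: County General 1168/1800 = 64.9%, Bayview 125/162 = 77.2% → Bayview
Severe: County General 43/188 = 22.9%, Bayview 262/870 = 30.1% → Bayview
Moderate: County General 130/228 = 57.0%, Bayview 571/865 = 66.0% → Bayview
Overall: County General 1341/2216 = 60.5%, Bayview 958/1897 = 50.5% → County General
Bayview wins each case group but County General wins overall — the comparison reverses. Bayview's patients skew toward severe, which has a lower base rate.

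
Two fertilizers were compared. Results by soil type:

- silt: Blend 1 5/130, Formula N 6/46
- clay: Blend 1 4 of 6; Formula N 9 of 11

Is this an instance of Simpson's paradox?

Silt: Blend 1 5/130 = 3.8%, Formula N 6/46 = 13.0% → Formula N
Clay: Blend 1 4/6 = 66.7%, Formula N 9/11 = 81.8% → Formula N
Overall: Blend 1 9/136 = 6.6%, Formula N 15/57 = 26.3% → Formula N
Formula N wins overall and in every soil group — no reversal.

No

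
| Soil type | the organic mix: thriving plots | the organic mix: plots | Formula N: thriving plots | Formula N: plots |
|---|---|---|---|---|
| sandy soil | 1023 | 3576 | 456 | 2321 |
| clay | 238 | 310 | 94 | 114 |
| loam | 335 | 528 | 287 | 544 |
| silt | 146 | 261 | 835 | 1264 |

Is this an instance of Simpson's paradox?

No

Sandy soil: the organic mix 1023/3576 = 28.6%, Formula N 456/2321 = 19.6% → the organic mix
Clay: the organic mix 238/310 = 76.8%, Formula N 94/114 = 82.5% → Formula N
Loam: the organic mix 335/528 = 63.4%, Formula N 287/544 = 52.8% → the organic mix
Silt: the organic mix 146/261 = 55.9%, Formula N 835/1264 = 66.1% → Formula N
Overall: the organic mix 1742/4675 = 37.3%, Formula N 1672/4243 = 39.4% → Formula N
Neither sweeps: the organic mix wins 2 of 4 groups, Formula N wins 2. Formula N wins overall but not every group — no Simpson reversal.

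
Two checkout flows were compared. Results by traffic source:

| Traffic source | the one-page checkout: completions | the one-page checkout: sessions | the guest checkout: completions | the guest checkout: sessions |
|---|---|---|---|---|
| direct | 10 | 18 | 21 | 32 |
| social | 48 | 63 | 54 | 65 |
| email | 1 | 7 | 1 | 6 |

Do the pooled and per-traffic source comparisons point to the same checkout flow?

Direct: the one-page checkout 10/18 = 55.6%, the guest checkout 21/32 = 65.6% → the guest checkout
Social: the one-page checkout 48/63 = 76.2%, the guest checkout 54/65 = 83.1% → the guest checkout
Email: the one-page checkout 1/7 = 14.3%, the guest checkout 1/6 = 16.7% → the guest checkout
Overall: the one-page checkout 59/88 = 67.0%, the guest checkout 76/103 = 73.8% → the guest checkout
The guest checkout wins overall and in every traffic group — no reversal.

Yes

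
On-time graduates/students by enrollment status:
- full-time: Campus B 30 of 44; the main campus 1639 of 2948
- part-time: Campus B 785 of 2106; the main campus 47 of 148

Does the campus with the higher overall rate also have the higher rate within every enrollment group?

Full-time: Campus B 30/44 = 68.2%, the main campus 1639/2948 = 55.6% → Campus B
Part-time: Campus B 785/2106 = 37.3%, the main campus 47/148 = 31.8% → Campus B
Overall: Campus B 815/2150 = 37.9%, the main campus 1686/3096 = 54.5% → the main campus
Campus B wins each enrollment group but the main campus wins overall — the comparison reverses. Campus B's students skew toward part-time, which has a lower base rate.

No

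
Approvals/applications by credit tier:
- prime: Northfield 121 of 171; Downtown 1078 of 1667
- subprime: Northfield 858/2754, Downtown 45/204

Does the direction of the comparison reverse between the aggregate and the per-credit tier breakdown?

Prime: Northfield 121/171 = 70.8%, Downtown 1078/1667 = 64.7% → Northfield
Subprime: Northfield 858/2754 = 31.2%, Downtown 45/204 = 22.1% → Northfield
Overall: Northfield 979/2925 = 33.5%, Downtown 1123/1871 = 60.0% → Downtown
Northfield wins each credit group but Downtown wins overall — the comparison reverses. Northfield's applications skew toward subprime, which has a lower base rate.

Yes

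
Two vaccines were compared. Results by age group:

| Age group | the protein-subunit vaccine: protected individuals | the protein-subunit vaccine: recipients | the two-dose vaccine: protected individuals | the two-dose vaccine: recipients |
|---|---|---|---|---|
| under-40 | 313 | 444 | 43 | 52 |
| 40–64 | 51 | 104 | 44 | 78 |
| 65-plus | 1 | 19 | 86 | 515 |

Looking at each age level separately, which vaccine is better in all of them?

Under-40: the protein-subunit vaccine 313/444 = 70.5%, the two-dose vaccine 43/52 = 82.7% → the two-dose vaccine
40–64: the protein-subunit vaccine 51/104 = 49.0%, the two-dose vaccine 44/78 = 56.4% → the two-dose vaccine
65-plus: the protein-subunit vaccine 1/19 = 5.3%, the two-dose vaccine 86/515 = 16.7% → the two-dose vaccine
The two-dose vaccine has the higher rate in all 3 groups.

the two-dose vaccine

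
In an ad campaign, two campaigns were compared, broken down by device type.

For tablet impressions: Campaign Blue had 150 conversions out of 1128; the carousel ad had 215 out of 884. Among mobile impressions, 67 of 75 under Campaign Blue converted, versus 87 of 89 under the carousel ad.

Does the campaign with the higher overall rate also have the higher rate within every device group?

Tablet: Campaign Blue 150/1128 = 13.3%, the carousel ad 215/884 = 24.3% → the carousel ad
Mobile: Campaign Blue 67/75 = 89.3%, the carousel ad 87/89 = 97.8% → the carousel ad
Overall: Campaign Blue 217/1203 = 18.0%, the carousel ad 302/973 = 31.0% → the carousel ad
The carousel ad wins overall and in every device group — no reversal.

Yes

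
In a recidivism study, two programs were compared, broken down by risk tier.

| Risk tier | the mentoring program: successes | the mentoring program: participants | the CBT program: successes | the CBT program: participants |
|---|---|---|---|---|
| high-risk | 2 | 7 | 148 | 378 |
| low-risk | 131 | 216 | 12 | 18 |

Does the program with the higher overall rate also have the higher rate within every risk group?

High-risk: the mentoring program 2/7 = 28.6%, the CBT program 148/378 = 39.2% → the CBT program
Low-risk: the mentoring program 131/216 = 60.6%, the CBT program 12/18 = 66.7% → the CBT program
Overall: the mentoring program 133/223 = 59.6%, the CBT program 160/396 = 40.4% → the mentoring program
The CBT program wins each risk group but the mentoring program wins overall — the comparison reverses. The CBT program's participants skew toward high-risk, which has a lower base rate.

No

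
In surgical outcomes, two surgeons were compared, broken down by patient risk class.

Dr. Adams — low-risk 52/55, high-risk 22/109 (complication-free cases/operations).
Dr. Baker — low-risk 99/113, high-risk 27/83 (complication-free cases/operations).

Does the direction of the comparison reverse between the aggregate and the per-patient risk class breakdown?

Low-risk: Dr. Adams 52/55 = 94.5%, Dr. Baker 99/113 = 87.6% → Dr. Adams
High-risk: Dr. Adams 22/109 = 20.2%, Dr. Baker 27/83 = 32.5% → Dr. Baker
Overall: Dr. Adams 74/164 = 45.1%, Dr. Baker 126/196 = 64.3% → Dr. Baker
Neither sweeps: Dr. Adams wins 1 of 2 groups, Dr. Baker wins 1. Dr. Baker wins overall but not every group — no Simpson reversal.

No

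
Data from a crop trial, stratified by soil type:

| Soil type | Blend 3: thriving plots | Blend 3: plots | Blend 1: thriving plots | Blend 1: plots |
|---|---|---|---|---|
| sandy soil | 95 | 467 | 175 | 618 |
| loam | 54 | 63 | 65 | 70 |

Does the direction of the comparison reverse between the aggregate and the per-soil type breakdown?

No

Sandy soil: Blend 3 95/467 = 20.3%, Blend 1 175/618 = 28.3% → Blend 1
Loam: Blend 3 54/63 = 85.7%, Blend 1 65/70 = 92.9% → Blend 1
Overall: Blend 3 149/530 = 28.1%, Blend 1 240/688 = 34.9% → Blend 1
Blend 1 wins overall and in every soil group — no reversal.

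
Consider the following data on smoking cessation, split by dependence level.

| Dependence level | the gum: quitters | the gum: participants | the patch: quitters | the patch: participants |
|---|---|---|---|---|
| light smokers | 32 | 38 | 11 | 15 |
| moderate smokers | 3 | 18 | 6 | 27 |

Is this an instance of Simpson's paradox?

Light smokers: the gum 32/38 = 84.2%, the patch 11/15 = 73.3% → the gum
Moderate smokers: the gum 3/18 = 16.7%, the patch 6/27 = 22.2% → the patch
Overall: the gum 35/56 = 62.5%, the patch 17/42 = 40.5% → the gum
Neither sweeps: the gum wins 1 of 2 groups, the patch wins 1. The gum wins overall but not every group — no Simpson reversal.

No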